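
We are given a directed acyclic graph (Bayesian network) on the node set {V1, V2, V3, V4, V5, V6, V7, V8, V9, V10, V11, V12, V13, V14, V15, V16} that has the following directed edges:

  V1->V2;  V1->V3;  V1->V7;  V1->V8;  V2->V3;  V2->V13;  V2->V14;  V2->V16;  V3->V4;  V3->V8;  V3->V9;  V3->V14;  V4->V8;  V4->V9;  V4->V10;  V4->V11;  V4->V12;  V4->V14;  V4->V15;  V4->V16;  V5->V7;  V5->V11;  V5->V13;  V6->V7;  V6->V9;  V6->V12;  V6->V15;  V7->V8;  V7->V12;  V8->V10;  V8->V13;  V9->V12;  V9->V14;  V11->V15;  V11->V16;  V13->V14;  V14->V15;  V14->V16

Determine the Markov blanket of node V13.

{V2, V3, V4, V5, V8, V9, V14}

The Markov blanket of a node is its parents, its children, and the other parents of its children.
V13 has parents V2, V5, V8.
Ch(V13) = {V14}.
For each child, the remaining parents (spouses of V13):
  V14's other parents are V2, V3, V4, V9.
MB(V13) = {V2, V3, V4, V5, V8, V9, V14}.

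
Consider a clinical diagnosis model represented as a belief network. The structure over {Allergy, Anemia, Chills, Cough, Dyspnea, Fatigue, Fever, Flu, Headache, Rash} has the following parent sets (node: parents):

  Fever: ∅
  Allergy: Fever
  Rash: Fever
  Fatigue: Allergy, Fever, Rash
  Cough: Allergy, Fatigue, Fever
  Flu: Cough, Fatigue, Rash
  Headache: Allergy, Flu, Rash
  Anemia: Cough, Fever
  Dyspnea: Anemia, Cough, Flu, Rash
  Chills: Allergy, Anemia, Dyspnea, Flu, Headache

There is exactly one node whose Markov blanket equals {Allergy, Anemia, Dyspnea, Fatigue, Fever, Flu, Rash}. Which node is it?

Cough

The target node must have every member of {Allergy, Anemia, Dyspnea, Fatigue, Fever, Flu, Rash} as a parent, child, or co-parent, and no others.
Parents of Cough: Allergy, Fatigue, Fever; children: Anemia, Dyspnea, Flu; co-parents: Anemia, Fatigue, Fever, Flu, Rash.
These exactly cover the given set, so the node is Cough.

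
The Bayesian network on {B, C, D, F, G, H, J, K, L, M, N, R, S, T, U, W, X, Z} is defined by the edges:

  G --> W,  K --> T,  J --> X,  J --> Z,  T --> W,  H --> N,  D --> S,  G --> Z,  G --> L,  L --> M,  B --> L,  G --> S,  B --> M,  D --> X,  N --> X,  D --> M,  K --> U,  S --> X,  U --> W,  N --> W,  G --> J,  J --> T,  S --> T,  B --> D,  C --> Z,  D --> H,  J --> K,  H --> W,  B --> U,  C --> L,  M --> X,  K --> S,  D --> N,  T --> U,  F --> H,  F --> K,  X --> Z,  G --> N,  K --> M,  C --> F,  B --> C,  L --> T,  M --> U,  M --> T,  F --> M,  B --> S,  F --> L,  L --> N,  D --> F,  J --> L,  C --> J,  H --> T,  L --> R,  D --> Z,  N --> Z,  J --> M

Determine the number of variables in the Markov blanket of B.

11

A node's Markov blanket = Pa ∪ Ch ∪ (parents of Ch other than the node itself).
B's parents: none.
Ch(B) = {C, D, L, M, S, U}.
For each child, the remaining parents (spouses of B):
  C has no other parent.
  D has no other parent.
  L also has parents C, F, G, J.
  M's other parents are D, F, J, K, L.
  S's other parents are D, G, K.
  U also has parents K, M, T.
MB(B) = {C, D, F, G, J, K, L, M, S, T, U}, which has 11 nodes.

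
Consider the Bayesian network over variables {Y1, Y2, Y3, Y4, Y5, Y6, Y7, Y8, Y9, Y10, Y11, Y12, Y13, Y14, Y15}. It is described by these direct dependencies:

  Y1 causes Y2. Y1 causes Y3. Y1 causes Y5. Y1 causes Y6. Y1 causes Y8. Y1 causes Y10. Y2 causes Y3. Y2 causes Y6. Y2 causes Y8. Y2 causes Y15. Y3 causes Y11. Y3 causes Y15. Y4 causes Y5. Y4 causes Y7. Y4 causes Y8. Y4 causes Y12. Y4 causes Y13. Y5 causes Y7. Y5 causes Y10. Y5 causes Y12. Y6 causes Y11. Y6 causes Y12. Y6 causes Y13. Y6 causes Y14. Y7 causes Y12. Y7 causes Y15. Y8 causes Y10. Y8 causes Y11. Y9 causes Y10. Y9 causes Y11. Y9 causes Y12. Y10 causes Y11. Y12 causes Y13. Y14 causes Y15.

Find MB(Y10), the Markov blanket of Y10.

By definition, MB(Y10) is built from Y10's parents, Y10's children, and the co-parents of Y10.
Y10 has child Y11.
Y10 has parents Y1, Y5, Y8, Y9.
For each child, the remaining parents (spouses of Y10):
  Y11 also has parents Y3, Y6, Y8, Y9.
Union: {Y1, Y5, Y8, Y9} ∪ {Y11} ∪ {Y3, Y6, Y8, Y9} = {Y1, Y3, Y5, Y6, Y8, Y9, Y11}.

{Y1, Y3, Y5, Y6, Y8, Y9, Y11}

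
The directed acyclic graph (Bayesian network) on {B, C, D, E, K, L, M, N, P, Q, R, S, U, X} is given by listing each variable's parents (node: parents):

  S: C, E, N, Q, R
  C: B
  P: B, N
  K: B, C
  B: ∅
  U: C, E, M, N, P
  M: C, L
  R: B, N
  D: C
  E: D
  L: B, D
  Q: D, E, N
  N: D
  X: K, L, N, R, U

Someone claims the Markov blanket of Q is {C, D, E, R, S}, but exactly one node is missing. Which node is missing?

By definition, MB(Q) is built from Q's parents, Q's children, and the co-parents of Q.
Parents of Q: D, E, N.
Children of Q: S.
Other parents of Q's children:
  S also has parents C, E, N, R.
MB(Q) = {C, D, E, N, R, S}.
Comparing with the claimed set, N is missing.

N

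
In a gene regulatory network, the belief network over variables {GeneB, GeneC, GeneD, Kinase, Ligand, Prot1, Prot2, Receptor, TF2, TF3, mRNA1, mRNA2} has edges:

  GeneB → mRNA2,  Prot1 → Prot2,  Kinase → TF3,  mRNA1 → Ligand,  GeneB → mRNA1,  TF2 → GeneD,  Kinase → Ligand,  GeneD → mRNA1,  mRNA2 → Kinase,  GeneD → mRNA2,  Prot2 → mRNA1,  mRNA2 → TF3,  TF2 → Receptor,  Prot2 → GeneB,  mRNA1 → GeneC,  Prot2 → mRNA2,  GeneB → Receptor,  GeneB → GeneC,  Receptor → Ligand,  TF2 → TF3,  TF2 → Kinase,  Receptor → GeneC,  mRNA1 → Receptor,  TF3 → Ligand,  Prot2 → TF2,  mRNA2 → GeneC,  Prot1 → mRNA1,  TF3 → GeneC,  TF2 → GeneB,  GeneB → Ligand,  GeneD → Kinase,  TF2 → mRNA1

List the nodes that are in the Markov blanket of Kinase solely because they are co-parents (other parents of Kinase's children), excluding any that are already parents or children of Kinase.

Children of Kinase: Ligand, TF3.
  TF3: TF2, mRNA2
  Ligand: GeneB, Receptor, TF3, mRNA1
Excluding nodes already adjacent to Kinase (GeneD, Ligand, TF2, TF3, mRNA2), the co-parent-only contribution is {GeneB, Receptor, mRNA1}.

{GeneB, Receptor, mRNA1}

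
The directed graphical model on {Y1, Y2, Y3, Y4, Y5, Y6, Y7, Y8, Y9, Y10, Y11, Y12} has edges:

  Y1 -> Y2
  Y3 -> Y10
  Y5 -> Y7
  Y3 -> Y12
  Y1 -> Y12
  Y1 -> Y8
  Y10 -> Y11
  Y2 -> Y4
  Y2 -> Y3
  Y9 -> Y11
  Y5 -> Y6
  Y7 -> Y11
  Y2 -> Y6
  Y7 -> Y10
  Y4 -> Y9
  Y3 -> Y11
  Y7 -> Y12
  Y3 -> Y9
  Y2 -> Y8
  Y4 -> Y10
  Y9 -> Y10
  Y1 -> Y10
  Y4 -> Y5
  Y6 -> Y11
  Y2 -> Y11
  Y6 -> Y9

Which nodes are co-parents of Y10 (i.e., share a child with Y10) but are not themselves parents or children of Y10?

Children of Y10: Y11.
  Y11: Y2, Y3, Y6, Y7, Y9
Excluding nodes already adjacent to Y10 (Y1, Y3, Y4, Y7, Y9, Y11), the co-parent-only contribution is {Y2, Y6}.

{Y2, Y6}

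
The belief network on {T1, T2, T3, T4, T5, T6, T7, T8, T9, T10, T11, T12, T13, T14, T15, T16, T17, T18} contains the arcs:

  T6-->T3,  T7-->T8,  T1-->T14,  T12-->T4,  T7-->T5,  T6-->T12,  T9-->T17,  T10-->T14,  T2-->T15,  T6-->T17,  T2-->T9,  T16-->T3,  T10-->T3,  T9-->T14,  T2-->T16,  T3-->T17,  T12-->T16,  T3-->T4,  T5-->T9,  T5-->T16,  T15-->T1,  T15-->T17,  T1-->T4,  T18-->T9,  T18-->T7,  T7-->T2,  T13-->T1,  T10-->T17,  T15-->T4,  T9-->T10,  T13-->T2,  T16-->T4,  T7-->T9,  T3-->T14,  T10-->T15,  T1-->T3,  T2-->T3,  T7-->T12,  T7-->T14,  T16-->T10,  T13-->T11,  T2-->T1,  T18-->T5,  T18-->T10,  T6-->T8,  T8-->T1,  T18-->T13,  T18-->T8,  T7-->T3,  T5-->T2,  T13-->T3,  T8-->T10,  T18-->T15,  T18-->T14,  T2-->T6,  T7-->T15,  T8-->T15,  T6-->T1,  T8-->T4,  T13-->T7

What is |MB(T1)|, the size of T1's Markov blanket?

T1's children: T3, T4, T14.
T1's parents: T2, T6, T8, T13, T15.
Parents of each child, excluding T1:
  T3: T2, T6, T7, T10, T13, T16
  T14: T3, T7, T9, T10, T18
  T4: T3, T8, T12, T15, T16
MB(T1) = {T2, T3, T4, T6, T7, T8, T9, T10, T12, T13, T14, T15, T16, T18}, which has 14 nodes.

14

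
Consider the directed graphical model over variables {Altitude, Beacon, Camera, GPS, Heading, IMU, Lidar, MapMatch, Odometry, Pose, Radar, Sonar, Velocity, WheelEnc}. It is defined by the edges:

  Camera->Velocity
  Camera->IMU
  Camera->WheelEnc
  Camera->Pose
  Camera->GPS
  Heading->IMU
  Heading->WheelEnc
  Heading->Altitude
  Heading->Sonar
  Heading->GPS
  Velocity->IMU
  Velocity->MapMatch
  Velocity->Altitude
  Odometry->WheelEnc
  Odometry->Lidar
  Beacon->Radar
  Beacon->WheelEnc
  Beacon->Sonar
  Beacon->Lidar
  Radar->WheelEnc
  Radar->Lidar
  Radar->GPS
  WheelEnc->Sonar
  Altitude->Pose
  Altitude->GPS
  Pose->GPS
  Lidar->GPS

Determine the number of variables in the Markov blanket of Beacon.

Beacon has no parents.
Children of Beacon: Lidar, Radar, Sonar, WheelEnc.
Co-parents of Beacon (other parents of its children):
  Radar has no other parent.
  WheelEnc also has parents Camera, Heading, Odometry, Radar.
  Sonar's other parents are Heading, WheelEnc.
  Lidar's other parents are Odometry, Radar.
MB(Beacon) = {Camera, Heading, Lidar, Odometry, Radar, Sonar, WheelEnc}, which has 7 nodes.

7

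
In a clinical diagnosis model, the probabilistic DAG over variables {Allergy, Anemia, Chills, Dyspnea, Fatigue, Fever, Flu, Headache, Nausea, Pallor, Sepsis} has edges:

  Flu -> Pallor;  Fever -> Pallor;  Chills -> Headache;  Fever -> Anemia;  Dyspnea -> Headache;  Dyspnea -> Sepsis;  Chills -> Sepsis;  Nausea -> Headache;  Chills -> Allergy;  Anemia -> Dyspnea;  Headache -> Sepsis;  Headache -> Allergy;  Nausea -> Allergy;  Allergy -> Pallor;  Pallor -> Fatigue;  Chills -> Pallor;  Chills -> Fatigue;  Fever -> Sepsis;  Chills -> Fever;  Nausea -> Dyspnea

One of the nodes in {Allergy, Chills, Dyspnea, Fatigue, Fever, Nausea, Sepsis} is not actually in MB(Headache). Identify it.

Parents of Headache: Chills, Dyspnea, Nausea.
Children of Headache: Allergy, Sepsis.
For each child, the remaining parents (spouses of Headache):
  Allergy: Chills, Nausea
  Sepsis: Chills, Dyspnea, Fever
MB(Headache) = {Allergy, Chills, Dyspnea, Fever, Nausea, Sepsis}.
Fatigue is neither a parent, child, nor co-parent of Headache, so it does not belong.

Fatigue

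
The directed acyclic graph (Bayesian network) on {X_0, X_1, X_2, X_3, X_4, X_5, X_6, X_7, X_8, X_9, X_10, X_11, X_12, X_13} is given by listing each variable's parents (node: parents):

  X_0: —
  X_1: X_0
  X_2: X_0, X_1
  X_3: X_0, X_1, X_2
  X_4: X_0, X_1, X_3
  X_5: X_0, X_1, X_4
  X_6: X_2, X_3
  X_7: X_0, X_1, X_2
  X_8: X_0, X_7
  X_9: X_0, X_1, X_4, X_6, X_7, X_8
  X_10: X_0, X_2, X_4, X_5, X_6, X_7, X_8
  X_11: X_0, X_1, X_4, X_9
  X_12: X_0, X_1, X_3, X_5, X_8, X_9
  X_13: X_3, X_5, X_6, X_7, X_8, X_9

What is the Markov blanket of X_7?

Parents of X_7: X_0, X_1, X_2.
Children of X_7: X_8, X_9, X_10, X_13.
Other parents of X_7's children:
  X_8's other parent is X_0.
  parents(X_9) \ {X_7} = {X_0, X_1, X_4, X_6, X_8}.
  X_10's other parents are X_0, X_2, X_4, X_5, X_6, X_8.
  X_13's other parents are X_3, X_5, X_6, X_8, X_9.
Union: {X_0, X_1, X_2} ∪ {X_8, X_9, X_10, X_13} ∪ {X_0, X_1, X_2, X_3, X_4, X_5, X_6, X_8, X_9} = {X_0, X_1, X_2, X_3, X_4, X_5, X_6, X_8, X_9, X_10, X_13}.

{X_0, X_1, X_2, X_3, X_4, X_5, X_6, X_8, X_9, X_10, X_13}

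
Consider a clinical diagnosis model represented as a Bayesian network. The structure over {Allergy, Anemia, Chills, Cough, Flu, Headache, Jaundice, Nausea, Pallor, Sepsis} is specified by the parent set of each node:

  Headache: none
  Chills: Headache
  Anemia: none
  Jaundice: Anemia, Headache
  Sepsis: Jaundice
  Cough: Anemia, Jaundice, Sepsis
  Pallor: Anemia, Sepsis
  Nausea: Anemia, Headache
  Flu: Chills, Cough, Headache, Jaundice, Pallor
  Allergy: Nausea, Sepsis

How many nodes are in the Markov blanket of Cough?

7

Pa(Cough) = {Anemia, Jaundice, Sepsis}.
Children of Cough: Flu.
Parents of each child, excluding Cough:
  Flu also has parents Chills, Headache, Jaundice, Pallor.
MB(Cough) = {Anemia, Chills, Flu, Headache, Jaundice, Pallor, Sepsis}, which has 7 nodes.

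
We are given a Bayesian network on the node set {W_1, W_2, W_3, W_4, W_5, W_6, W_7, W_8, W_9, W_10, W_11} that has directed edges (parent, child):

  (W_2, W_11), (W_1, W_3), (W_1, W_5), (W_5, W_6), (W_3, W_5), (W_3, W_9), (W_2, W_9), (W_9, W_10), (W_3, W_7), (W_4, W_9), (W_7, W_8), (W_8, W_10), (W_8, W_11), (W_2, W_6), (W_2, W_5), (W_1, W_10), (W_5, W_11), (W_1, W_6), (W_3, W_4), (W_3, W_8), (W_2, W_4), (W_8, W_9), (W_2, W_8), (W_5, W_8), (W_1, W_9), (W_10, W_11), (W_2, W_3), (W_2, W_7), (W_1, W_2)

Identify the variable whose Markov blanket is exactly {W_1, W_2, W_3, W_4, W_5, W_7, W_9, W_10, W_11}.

The target node must have every member of {W_1, W_2, W_3, W_4, W_5, W_7, W_9, W_10, W_11} as a parent, child, or co-parent, and no others.
Parents of W_8: W_2, W_3, W_5, W_7; children: W_9, W_10, W_11; co-parents: W_1, W_2, W_3, W_4, W_5, W_9, W_10.
These exactly cover the given set, so the node is W_8.

W_8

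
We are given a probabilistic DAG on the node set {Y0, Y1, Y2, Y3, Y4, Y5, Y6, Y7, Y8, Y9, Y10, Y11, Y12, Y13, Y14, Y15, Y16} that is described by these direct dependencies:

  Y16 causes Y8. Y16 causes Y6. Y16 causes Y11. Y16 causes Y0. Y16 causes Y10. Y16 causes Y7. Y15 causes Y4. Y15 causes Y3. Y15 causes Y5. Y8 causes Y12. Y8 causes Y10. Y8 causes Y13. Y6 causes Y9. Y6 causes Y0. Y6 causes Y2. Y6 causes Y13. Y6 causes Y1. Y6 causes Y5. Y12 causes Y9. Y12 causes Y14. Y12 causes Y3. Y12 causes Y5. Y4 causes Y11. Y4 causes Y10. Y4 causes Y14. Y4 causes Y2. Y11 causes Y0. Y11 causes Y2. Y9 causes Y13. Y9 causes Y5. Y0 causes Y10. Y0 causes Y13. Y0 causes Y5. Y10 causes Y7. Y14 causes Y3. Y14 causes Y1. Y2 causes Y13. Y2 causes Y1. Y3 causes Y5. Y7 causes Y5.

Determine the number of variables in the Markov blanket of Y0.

14

Y0's children: Y5, Y10, Y13.
Y0 has parents Y6, Y11, Y16.
For each child, the remaining parents (spouses of Y0):
  Y10 also has parents Y4, Y8, Y16.
  Y13 also has parents Y2, Y6, Y8, Y9.
  Y5's other parents are Y3, Y6, Y7, Y9, Y12, Y15.
MB(Y0) = {Y2, Y3, Y4, Y5, Y6, Y7, Y8, Y9, Y10, Y11, Y12, Y13, Y15, Y16}, which has 14 nodes.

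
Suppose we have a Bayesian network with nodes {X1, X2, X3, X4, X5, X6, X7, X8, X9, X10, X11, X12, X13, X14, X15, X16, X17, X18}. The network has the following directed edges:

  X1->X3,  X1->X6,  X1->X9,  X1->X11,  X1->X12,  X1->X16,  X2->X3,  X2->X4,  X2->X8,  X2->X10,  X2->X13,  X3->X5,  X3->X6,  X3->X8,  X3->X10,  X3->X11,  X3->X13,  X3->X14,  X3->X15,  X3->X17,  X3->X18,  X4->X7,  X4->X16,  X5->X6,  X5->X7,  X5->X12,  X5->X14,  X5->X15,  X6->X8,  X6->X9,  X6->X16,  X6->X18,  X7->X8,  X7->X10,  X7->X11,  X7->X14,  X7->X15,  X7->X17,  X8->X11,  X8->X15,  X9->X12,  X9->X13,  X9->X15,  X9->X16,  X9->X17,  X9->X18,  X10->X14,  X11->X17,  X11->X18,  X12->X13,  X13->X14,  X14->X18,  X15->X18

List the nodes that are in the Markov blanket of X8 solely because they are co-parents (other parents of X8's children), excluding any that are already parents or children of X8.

{X1, X5, X9}

Children of X8: X11, X15.
  X11's other parents are X1, X3, X7.
  X15's other parents are X3, X5, X7, X9.
Excluding nodes already adjacent to X8 (X2, X3, X6, X7, X11, X15), the co-parent-only contribution is {X1, X5, X9}.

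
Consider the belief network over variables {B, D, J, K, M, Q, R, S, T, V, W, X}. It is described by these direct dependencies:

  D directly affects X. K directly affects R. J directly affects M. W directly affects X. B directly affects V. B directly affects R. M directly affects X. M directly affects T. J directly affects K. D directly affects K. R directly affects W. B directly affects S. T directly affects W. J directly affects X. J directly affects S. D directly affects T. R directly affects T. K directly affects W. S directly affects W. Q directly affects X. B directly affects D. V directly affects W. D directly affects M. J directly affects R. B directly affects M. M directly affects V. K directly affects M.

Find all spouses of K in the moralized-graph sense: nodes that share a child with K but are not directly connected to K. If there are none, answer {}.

{B, S, T, V}

Children of K: M, R, W.
  M: B, D, J
  R: B, J
  W: R, S, T, V
Excluding nodes already adjacent to K (D, J, M, R, W), the co-parent-only contribution is {B, S, T, V}.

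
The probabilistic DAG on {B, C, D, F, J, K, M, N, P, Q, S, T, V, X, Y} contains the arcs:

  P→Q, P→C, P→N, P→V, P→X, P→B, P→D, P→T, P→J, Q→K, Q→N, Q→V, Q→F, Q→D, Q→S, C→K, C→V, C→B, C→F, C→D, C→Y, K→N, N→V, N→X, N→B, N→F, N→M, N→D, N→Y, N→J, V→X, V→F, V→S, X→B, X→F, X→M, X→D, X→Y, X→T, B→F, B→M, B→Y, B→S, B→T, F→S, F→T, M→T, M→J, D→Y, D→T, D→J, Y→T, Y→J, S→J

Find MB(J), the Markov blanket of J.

{D, M, N, P, S, Y}

J has no children.
J has parents D, M, N, P, S, Y.
With no children, J has no spouses; the co-parent set is empty.
Union: {D, M, N, P, S, Y} ∪ {} ∪ {} = {D, M, N, P, S, Y}.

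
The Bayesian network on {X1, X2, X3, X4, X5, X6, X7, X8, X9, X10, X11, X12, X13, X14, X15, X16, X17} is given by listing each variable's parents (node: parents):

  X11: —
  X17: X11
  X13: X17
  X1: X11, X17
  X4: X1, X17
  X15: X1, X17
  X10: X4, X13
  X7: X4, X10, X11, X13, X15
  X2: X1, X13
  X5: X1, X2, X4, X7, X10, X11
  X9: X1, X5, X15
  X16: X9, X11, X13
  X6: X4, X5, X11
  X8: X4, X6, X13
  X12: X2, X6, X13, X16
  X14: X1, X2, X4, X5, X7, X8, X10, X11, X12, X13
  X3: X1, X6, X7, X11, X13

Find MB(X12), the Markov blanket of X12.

{X1, X2, X4, X5, X6, X7, X8, X10, X11, X13, X14, X16}

Pa(X12) = {X2, X6, X13, X16}.
Children of X12: X14.
Parents of each child, excluding X12:
  parents(X14) \ {X12} = {X1, X2, X4, X5, X7, X8, X10, X11, X13}.
So the Markov blanket of X12 is {X1, X2, X4, X5, X6, X7, X8, X10, X11, X13, X14, X16}.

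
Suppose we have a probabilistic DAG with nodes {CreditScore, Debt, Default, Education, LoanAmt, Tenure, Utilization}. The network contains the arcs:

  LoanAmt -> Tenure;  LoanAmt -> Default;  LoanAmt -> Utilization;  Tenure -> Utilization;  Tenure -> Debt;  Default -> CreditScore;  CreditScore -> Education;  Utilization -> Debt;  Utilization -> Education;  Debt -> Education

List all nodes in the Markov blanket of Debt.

Debt has child Education.
Pa(Debt) = {Tenure, Utilization}.
Co-parents of Debt (other parents of its children):
  parents(Education) \ {Debt} = {CreditScore, Utilization}.
Union: {Tenure, Utilization} ∪ {Education} ∪ {CreditScore, Utilization} = {CreditScore, Education, Tenure, Utilization}.

{CreditScore, Education, Tenure, Utilization}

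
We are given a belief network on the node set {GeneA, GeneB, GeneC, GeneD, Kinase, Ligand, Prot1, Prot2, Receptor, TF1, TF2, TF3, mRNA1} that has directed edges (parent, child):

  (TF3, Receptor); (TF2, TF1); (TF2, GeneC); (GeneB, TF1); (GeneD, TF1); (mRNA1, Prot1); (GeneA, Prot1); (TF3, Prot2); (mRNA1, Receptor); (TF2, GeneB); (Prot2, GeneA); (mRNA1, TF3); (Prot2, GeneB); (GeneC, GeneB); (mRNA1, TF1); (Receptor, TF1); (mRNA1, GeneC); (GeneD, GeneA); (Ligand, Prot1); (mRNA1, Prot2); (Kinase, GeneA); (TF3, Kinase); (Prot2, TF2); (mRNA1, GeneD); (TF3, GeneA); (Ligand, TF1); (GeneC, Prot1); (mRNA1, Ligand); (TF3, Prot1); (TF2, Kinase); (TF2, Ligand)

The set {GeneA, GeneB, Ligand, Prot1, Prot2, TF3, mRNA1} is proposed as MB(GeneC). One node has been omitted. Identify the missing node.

TF2

A node's Markov blanket = Pa ∪ Ch ∪ (parents of Ch other than the node itself).
Ch(GeneC) = {GeneB, Prot1}.
Parents of GeneC: TF2, mRNA1.
Co-parents of GeneC (other parents of its children):
  GeneB's other parents are Prot2, TF2.
  Prot1 also has parents GeneA, Ligand, TF3, mRNA1.
MB(GeneC) = {GeneA, GeneB, Ligand, Prot1, Prot2, TF2, TF3, mRNA1}.
Comparing with the claimed set, TF2 is missing.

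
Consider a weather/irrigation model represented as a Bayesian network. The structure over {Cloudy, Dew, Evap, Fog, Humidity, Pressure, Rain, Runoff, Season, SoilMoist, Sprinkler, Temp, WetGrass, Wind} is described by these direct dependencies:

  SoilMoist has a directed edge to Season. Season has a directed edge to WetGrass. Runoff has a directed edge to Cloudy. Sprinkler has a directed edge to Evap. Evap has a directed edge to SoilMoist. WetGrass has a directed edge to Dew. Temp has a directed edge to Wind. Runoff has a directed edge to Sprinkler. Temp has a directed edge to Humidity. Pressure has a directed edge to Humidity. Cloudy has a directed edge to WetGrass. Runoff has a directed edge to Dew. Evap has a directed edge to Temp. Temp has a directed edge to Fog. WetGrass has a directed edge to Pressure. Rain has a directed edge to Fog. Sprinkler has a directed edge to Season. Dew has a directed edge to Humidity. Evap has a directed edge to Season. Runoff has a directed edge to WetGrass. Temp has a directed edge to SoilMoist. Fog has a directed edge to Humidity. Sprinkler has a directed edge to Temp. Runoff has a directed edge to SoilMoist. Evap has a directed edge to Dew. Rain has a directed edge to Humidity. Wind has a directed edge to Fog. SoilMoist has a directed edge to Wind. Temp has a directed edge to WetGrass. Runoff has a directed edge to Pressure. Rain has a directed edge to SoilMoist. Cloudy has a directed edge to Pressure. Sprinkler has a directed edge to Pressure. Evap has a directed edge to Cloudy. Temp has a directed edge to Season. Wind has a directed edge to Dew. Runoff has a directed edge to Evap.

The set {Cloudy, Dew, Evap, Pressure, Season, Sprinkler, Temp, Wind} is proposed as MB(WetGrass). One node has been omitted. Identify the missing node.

Runoff

Recall MB(v) = parents ∪ children ∪ spouses, where spouses are the other parents of v's children.
Parents of WetGrass: Cloudy, Runoff, Season, Temp.
WetGrass has children Dew, Pressure.
Other parents of WetGrass's children:
  Dew also has parents Evap, Runoff, Wind.
  Pressure's other parents are Cloudy, Runoff, Sprinkler.
MB(WetGrass) = {Cloudy, Dew, Evap, Pressure, Runoff, Season, Sprinkler, Temp, Wind}.
Comparing with the claimed set, Runoff is missing.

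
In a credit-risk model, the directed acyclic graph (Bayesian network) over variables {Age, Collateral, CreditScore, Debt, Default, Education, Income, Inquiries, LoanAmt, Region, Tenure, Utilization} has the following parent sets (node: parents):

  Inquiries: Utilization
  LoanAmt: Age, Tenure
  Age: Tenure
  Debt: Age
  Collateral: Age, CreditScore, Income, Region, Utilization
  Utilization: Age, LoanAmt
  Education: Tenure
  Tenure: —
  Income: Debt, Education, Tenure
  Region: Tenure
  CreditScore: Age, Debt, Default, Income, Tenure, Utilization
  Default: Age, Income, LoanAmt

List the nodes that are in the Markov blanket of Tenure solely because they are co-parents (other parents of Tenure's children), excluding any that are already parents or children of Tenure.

Children of Tenure: Age, CreditScore, Education, Income, LoanAmt, Region.
  Region has no other parent.
  Age: no additional parents.
  parents(LoanAmt) \ {Tenure} = {Age}.
  Education: no additional parents.
  parents(Income) \ {Tenure} = {Debt, Education}.
  parents(CreditScore) \ {Tenure} = {Age, Debt, Default, Income, Utilization}.
Excluding nodes already adjacent to Tenure (Age, CreditScore, Education, Income, LoanAmt, Region), the co-parent-only contribution is {Debt, Default, Utilization}.

{Debt, Default, Utilization}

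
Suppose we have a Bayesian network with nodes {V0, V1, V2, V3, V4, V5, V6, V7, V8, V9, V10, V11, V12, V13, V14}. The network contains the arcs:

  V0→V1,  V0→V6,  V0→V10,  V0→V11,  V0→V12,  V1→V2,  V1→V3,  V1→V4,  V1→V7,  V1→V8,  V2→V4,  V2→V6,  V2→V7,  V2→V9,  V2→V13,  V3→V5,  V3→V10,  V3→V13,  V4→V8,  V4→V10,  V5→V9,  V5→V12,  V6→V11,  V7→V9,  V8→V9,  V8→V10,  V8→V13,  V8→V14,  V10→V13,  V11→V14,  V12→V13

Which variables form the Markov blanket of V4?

{V0, V1, V2, V3, V8, V10}

Recall MB(v) = parents ∪ children ∪ spouses, where spouses are the other parents of v's children.
Parents of V4: V1, V2.
V4 has children V8, V10.
For each child, the remaining parents (spouses of V4):
  V8: V1
  V10: V0, V3, V8
So the Markov blanket of V4 is {V0, V1, V2, V3, V8, V10}.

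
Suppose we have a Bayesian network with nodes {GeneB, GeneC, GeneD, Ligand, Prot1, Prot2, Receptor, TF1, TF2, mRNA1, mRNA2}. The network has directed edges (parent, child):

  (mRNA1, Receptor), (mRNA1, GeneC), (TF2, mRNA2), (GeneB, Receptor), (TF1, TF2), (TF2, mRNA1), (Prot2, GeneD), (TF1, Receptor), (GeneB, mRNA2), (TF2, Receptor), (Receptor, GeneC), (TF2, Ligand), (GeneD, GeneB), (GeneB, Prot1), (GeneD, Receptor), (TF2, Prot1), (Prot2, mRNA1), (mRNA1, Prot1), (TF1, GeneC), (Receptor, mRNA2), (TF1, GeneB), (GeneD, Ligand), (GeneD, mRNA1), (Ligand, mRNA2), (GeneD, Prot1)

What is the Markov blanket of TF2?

TF2 has parent TF1.
Ch(TF2) = {Ligand, Prot1, Receptor, mRNA1, mRNA2}.
For each child, the remaining parents (spouses of TF2):
  mRNA1 also has parents GeneD, Prot2.
  Ligand also has parent GeneD.
  parents(Prot1) \ {TF2} = {GeneB, GeneD, mRNA1}.
  Receptor also has parents GeneB, GeneD, TF1, mRNA1.
  parents(mRNA2) \ {TF2} = {GeneB, Ligand, Receptor}.
Taking the union gives {GeneB, GeneD, Ligand, Prot1, Prot2, Receptor, TF1, mRNA1, mRNA2}.

{GeneB, GeneD, Ligand, Prot1, Prot2, Receptor, TF1, mRNA1, mRNA2}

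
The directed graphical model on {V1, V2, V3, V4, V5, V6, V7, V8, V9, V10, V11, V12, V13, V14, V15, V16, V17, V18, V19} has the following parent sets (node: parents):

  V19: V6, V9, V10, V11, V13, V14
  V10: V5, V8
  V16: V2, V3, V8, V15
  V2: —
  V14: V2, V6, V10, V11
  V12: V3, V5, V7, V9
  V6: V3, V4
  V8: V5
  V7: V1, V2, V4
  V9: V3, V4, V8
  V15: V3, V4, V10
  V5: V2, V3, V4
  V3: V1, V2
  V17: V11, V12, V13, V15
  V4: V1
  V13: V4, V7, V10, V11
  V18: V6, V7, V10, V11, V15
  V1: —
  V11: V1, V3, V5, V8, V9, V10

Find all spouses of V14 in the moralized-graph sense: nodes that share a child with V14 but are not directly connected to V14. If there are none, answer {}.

{V9, V13}

Children of V14: V19.
  V19: V6, V9, V10, V11, V13
Excluding nodes already adjacent to V14 (V2, V6, V10, V11, V19), the co-parent-only contribution is {V9, V13}.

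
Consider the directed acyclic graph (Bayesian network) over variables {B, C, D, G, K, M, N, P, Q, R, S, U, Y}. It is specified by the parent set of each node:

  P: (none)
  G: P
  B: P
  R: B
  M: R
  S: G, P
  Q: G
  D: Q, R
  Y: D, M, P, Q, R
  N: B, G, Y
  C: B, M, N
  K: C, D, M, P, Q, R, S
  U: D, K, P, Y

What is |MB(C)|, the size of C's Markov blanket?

9

Ch(C) = {K}.
C has parents B, M, N.
Co-parents of C (other parents of its children):
  parents(K) \ {C} = {D, M, P, Q, R, S}.
MB(C) = {B, D, K, M, N, P, Q, R, S}, which has 9 nodes.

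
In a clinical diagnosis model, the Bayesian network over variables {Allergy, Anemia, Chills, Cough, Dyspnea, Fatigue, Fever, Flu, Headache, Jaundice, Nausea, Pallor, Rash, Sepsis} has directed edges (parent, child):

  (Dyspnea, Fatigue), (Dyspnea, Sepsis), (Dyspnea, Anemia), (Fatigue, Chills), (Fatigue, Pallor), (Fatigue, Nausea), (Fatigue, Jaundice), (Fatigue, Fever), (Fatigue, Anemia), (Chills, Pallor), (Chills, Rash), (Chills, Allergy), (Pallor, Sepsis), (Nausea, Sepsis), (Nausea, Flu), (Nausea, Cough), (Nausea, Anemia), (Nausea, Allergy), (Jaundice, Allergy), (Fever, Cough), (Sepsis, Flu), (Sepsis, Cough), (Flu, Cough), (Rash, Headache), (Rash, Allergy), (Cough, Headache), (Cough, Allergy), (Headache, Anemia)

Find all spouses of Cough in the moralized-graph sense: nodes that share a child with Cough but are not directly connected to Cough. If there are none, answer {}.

{Chills, Jaundice, Rash}

Children of Cough: Allergy, Headache.
  Headache's other parent is Rash.
  parents(Allergy) \ {Cough} = {Chills, Jaundice, Nausea, Rash}.
Excluding nodes already adjacent to Cough (Allergy, Fever, Flu, Headache, Nausea, Sepsis), the co-parent-only contribution is {Chills, Jaundice, Rash}.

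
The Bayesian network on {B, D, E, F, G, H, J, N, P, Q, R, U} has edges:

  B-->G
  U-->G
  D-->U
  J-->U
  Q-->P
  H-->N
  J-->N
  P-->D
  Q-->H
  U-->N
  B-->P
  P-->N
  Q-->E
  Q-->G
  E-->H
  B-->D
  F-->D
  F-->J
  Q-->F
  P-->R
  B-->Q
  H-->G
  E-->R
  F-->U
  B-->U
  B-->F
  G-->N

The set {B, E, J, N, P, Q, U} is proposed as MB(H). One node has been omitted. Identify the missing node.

G

H's parents: E, Q.
H has children G, N.
Other parents of H's children:
  G: B, Q, U
  N: G, J, P, U
MB(H) = {B, E, G, J, N, P, Q, U}.
Comparing with the claimed set, G is missing.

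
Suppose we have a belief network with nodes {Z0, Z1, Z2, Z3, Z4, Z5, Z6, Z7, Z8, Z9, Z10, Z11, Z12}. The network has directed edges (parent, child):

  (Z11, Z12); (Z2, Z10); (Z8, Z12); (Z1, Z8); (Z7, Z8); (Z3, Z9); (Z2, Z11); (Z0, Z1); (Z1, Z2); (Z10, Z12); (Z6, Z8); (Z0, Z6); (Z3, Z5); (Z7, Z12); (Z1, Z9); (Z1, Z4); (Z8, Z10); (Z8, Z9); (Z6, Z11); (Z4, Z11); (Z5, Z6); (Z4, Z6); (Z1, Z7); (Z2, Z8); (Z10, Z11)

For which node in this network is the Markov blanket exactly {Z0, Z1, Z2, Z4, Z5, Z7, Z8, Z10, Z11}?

Z6

The target node must have every member of {Z0, Z1, Z2, Z4, Z5, Z7, Z8, Z10, Z11} as a parent, child, or co-parent, and no others.
Parents of Z6: Z0, Z4, Z5; children: Z8, Z11; co-parents: Z1, Z2, Z4, Z7, Z10.
These exactly cover the given set, so the node is Z6.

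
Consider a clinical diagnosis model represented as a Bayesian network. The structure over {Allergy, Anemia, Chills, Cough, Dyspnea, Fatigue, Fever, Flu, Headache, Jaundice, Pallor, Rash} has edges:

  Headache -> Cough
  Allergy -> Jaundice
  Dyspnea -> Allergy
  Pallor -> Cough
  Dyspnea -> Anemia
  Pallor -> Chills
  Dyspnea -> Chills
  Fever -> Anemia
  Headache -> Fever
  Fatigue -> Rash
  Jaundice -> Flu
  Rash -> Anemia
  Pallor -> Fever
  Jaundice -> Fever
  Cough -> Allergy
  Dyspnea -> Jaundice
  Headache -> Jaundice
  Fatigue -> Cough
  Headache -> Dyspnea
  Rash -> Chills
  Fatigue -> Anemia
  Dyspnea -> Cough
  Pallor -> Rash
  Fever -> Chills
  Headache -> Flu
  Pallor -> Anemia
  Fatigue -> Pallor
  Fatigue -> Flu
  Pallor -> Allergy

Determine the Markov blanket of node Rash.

By definition, MB(Rash) is built from Rash's parents, Rash's children, and the co-parents of Rash.
Pa(Rash) = {Fatigue, Pallor}.
Rash's children: Anemia, Chills.
For each child, the remaining parents (spouses of Rash):
  Anemia also has parents Dyspnea, Fatigue, Fever, Pallor.
  Chills also has parents Dyspnea, Fever, Pallor.
Taking the union gives {Anemia, Chills, Dyspnea, Fatigue, Fever, Pallor}.

{Anemia, Chills, Dyspnea, Fatigue, Fever, Pallor}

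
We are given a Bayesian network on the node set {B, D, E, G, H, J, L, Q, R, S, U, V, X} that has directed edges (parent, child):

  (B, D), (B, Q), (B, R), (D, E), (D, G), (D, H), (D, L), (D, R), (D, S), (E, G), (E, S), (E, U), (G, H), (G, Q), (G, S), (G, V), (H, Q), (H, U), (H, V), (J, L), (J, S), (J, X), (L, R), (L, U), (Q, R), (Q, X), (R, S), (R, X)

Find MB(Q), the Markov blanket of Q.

Q has parents B, G, H.
Ch(Q) = {R, X}.
For each child, the remaining parents (spouses of Q):
  R's other parents are B, D, L.
  X's other parents are J, R.
Union: {B, G, H} ∪ {R, X} ∪ {B, D, J, L, R} = {B, D, G, H, J, L, R, X}.

{B, D, G, H, J, L, R, X}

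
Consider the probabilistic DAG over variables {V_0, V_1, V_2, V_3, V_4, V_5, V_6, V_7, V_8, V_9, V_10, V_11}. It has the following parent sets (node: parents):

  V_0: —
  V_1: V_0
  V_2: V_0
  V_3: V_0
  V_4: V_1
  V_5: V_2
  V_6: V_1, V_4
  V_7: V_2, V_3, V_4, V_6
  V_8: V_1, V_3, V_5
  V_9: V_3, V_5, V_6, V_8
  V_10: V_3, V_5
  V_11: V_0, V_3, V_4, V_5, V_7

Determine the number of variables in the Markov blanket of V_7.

A node's Markov blanket = Pa ∪ Ch ∪ (parents of Ch other than the node itself).
V_7's parents: V_2, V_3, V_4, V_6.
Ch(V_7) = {V_11}.
Other parents of V_7's children:
  parents(V_11) \ {V_7} = {V_0, V_3, V_4, V_5}.
MB(V_7) = {V_0, V_2, V_3, V_4, V_5, V_6, V_11}, which has 7 nodes.

7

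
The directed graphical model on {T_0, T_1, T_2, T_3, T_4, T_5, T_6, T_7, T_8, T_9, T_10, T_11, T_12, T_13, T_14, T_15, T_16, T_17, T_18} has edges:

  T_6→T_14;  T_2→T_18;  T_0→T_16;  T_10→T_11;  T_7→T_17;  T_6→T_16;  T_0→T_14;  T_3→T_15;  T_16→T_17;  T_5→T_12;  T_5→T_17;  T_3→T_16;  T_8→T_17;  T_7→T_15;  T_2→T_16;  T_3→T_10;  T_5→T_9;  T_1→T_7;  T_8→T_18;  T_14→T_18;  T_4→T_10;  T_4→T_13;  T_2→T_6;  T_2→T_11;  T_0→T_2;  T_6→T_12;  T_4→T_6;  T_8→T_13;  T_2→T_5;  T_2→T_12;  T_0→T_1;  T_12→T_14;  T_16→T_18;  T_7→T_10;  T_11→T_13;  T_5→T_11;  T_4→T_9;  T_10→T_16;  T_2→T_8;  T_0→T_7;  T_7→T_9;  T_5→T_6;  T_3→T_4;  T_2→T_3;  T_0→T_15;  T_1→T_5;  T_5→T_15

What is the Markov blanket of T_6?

{T_0, T_2, T_3, T_4, T_5, T_10, T_12, T_14, T_16}

Recall MB(v) = parents ∪ children ∪ spouses, where spouses are the other parents of v's children.
Parents of T_6: T_2, T_4, T_5.
T_6 has children T_12, T_14, T_16.
Co-parents of T_6 (other parents of its children):
  T_12: T_2, T_5
  T_14: T_0, T_12
  T_16: T_0, T_2, T_3, T_10
MB(T_6) = {T_0, T_2, T_3, T_4, T_5, T_10, T_12, T_14, T_16}.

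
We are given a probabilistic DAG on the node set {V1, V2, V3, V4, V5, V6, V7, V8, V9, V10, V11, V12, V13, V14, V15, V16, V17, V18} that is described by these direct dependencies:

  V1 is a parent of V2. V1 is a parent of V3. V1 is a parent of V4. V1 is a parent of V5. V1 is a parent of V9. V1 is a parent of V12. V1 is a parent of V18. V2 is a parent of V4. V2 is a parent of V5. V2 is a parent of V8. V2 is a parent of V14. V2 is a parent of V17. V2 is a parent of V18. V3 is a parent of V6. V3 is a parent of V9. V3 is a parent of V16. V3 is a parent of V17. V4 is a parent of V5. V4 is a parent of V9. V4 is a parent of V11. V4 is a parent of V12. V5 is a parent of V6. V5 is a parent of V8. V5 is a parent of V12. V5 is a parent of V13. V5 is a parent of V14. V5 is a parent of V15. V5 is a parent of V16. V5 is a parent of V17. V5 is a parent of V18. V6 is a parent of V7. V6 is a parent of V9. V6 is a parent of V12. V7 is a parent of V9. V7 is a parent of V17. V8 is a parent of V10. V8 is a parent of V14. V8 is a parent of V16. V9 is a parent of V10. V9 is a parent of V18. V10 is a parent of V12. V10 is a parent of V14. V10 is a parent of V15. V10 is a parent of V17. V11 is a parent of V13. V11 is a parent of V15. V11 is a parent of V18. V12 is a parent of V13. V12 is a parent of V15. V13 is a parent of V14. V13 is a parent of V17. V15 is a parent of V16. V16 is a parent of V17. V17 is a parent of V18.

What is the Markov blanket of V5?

{V1, V2, V3, V4, V6, V7, V8, V9, V10, V11, V12, V13, V14, V15, V16, V17, V18}

Pa(V5) = {V1, V2, V4}.
V5's children: V6, V8, V12, V13, V14, V15, V16, V17, V18.
Other parents of V5's children:
  V6's other parent is V3.
  V8's other parent is V2.
  parents(V12) \ {V5} = {V1, V4, V6, V10}.
  parents(V13) \ {V5} = {V11, V12}.
  parents(V14) \ {V5} = {V2, V8, V10, V13}.
  V15's other parents are V10, V11, V12.
  V16's other parents are V3, V8, V15.
  V17's other parents are V2, V3, V7, V10, V13, V16.
  V18 also has parents V1, V2, V9, V11, V17.
Union: {V1, V2, V4} ∪ {V6, V8, V12, V13, V14, V15, V16, V17, V18} ∪ {V1, V2, V3, V4, V6, V7, V8, V9, V10, V11, V12, V13, V15, V16, V17} = {V1, V2, V3, V4, V6, V7, V8, V9, V10, V11, V12, V13, V14, V15, V16, V17, V18}.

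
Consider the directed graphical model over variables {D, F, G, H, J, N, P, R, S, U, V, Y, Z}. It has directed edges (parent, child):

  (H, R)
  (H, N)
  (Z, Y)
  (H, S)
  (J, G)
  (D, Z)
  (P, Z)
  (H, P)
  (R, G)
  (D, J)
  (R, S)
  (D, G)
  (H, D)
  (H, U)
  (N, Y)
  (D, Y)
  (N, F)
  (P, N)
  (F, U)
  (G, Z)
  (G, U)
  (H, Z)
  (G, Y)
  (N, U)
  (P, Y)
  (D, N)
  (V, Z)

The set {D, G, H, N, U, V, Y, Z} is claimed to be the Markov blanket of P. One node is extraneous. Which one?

U

P has parent H.
P has children N, Y, Z.
Parents of each child, excluding P:
  N's other parents are D, H.
  parents(Z) \ {P} = {D, G, H, V}.
  Y also has parents D, G, N, Z.
MB(P) = {D, G, H, N, V, Y, Z}.
U is neither a parent, child, nor co-parent of P, so it does not belong.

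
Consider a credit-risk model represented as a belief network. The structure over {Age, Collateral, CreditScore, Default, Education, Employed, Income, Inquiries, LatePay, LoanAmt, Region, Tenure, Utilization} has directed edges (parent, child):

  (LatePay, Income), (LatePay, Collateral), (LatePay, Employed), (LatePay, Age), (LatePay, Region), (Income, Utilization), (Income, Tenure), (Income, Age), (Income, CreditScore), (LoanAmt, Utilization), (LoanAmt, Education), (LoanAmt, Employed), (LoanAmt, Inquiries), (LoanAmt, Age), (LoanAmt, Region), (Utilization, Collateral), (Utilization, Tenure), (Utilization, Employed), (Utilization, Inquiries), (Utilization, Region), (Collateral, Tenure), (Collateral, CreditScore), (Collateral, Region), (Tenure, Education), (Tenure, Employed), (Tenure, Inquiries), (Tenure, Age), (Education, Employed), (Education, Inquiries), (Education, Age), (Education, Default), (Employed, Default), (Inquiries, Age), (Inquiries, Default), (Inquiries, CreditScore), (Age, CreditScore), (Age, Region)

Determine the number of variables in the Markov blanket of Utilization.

The Markov blanket of a node is its parents, its children, and the other parents of its children.
Children of Utilization: Collateral, Employed, Inquiries, Region, Tenure.
Parents of Utilization: Income, LoanAmt.
Parents of each child, excluding Utilization:
  parents(Collateral) \ {Utilization} = {LatePay}.
  parents(Tenure) \ {Utilization} = {Collateral, Income}.
  parents(Employed) \ {Utilization} = {Education, LatePay, LoanAmt, Tenure}.
  parents(Inquiries) \ {Utilization} = {Education, LoanAmt, Tenure}.
  parents(Region) \ {Utilization} = {Age, Collateral, LatePay, LoanAmt}.
MB(Utilization) = {Age, Collateral, Education, Employed, Income, Inquiries, LatePay, LoanAmt, Region, Tenure}, which has 10 nodes.

10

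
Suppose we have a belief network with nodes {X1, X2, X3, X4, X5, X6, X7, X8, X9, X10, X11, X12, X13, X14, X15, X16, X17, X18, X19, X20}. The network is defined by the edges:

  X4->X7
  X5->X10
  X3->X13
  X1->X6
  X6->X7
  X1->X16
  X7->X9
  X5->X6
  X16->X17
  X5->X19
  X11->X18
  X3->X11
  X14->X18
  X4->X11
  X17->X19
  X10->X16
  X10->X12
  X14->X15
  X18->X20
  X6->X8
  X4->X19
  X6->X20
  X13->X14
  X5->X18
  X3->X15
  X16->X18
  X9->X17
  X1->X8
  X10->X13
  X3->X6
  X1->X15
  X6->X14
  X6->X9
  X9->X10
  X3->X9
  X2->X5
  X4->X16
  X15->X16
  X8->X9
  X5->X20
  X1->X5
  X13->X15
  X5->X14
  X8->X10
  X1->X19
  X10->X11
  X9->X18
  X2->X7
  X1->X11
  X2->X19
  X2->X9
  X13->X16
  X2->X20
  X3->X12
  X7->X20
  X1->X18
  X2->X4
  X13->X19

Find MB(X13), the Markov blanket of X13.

{X1, X2, X3, X4, X5, X6, X10, X14, X15, X16, X17, X19}

Children of X13: X14, X15, X16, X19.
X13's parents: X3, X10.
Co-parents of X13 (other parents of its children):
  X14: X5, X6
  X15: X1, X3, X14
  X16: X1, X4, X10, X15
  X19: X1, X2, X4, X5, X17
Taking the union gives {X1, X2, X3, X4, X5, X6, X10, X14, X15, X16, X17, X19}.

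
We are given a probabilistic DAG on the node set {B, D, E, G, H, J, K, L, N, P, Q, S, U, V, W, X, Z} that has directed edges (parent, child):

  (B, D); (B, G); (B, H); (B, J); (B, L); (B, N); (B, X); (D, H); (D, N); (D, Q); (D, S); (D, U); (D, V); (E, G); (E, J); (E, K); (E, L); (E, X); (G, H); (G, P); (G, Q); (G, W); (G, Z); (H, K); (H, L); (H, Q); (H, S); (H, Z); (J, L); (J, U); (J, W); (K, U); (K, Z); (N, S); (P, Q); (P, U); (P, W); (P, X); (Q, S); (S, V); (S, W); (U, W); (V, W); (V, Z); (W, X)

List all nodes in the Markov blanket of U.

By definition, MB(U) is built from U's parents, U's children, and the co-parents of U.
U's children: W.
U's parents: D, J, K, P.
For each child, the remaining parents (spouses of U):
  W also has parents G, J, P, S, V.
Union: {D, J, K, P} ∪ {W} ∪ {G, J, P, S, V} = {D, G, J, K, P, S, V, W}.

{D, G, J, K, P, S, V, W}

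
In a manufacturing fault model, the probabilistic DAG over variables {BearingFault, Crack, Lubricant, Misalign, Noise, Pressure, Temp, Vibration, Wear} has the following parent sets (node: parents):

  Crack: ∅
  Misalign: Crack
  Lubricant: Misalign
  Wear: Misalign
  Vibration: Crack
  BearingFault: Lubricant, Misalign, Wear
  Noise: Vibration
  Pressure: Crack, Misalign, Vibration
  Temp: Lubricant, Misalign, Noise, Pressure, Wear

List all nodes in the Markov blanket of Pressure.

{Crack, Lubricant, Misalign, Noise, Temp, Vibration, Wear}

Pressure's children: Temp.
Parents of Pressure: Crack, Misalign, Vibration.
Parents of each child, excluding Pressure:
  Temp's other parents are Lubricant, Misalign, Noise, Wear.
Union: {Crack, Misalign, Vibration} ∪ {Temp} ∪ {Lubricant, Misalign, Noise, Wear} = {Crack, Lubricant, Misalign, Noise, Temp, Vibration, Wear}.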